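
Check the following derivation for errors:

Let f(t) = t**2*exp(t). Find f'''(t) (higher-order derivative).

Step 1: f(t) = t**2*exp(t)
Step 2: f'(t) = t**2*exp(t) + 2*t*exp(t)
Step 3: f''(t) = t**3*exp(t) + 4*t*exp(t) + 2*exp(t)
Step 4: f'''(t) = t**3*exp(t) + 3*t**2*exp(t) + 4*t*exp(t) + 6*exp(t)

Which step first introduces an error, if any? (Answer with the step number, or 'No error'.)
Step 3

Step 3 is incorrect due to a wrong exponent.
The step shows: t**3*exp(t) + 4*t*exp(t) + 2*exp(t)
The correct value should be: t**2*exp(t) + 4*t*exp(t) + 2*exp(t)

Explanation: The exponent 2 on t was incorrectly written as 3: the term t**2*exp(t) was incorrectly written as t**3*exp(t)
The later steps are derived from this incorrect expression, so the error originates in Step 3.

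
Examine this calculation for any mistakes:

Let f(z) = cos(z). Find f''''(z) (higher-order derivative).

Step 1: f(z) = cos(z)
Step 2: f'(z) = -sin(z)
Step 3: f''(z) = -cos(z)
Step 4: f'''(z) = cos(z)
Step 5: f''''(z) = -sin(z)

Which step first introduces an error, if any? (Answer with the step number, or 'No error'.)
Step 4

Step 4 is incorrect due to a wrong trig function.
The step shows: cos(z)
The correct value should be: sin(z)

Explanation: sin(z) was incorrectly written as cos(z): the term sin(z) was incorrectly written as cos(z)
The later steps are derived from this incorrect expression, so the error originates in Step 4.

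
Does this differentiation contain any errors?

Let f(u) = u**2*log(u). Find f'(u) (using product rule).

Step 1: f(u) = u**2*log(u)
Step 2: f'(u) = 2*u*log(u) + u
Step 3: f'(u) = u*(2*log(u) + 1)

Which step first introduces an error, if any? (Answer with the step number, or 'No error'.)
No error

All steps in this derivation are correct.
The final answer f'(u) = u*(2*log(u) + 1) is valid.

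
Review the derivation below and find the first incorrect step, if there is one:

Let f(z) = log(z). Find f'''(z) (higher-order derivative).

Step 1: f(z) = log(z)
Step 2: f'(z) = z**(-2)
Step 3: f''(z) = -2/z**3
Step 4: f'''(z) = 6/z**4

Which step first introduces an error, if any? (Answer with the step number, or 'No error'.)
Step 2

Step 2 is incorrect due to a wrong exponent.
The step shows: z**(-2)
The correct value should be: 1/z

Explanation: The exponent -1 on z was incorrectly written as -2: the term 1/z was incorrectly written as z**(-2)
The later steps are derived from this incorrect expression, so the error originates in Step 2.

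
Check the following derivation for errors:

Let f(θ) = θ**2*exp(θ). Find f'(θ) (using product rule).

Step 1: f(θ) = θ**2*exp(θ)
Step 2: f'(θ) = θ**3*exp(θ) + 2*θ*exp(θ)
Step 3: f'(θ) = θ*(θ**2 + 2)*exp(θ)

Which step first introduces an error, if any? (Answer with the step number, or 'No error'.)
Step 2

Step 2 is incorrect due to a wrong exponent.
The step shows: θ**3*exp(θ) + 2*θ*exp(θ)
The correct value should be: θ**2*exp(θ) + 2*θ*exp(θ)

Explanation: The exponent 2 on θ was incorrectly written as 3: the term θ**2*exp(θ) was incorrectly written as θ**3*exp(θ)
The later steps are derived from this incorrect expression, so the error originates in Step 2.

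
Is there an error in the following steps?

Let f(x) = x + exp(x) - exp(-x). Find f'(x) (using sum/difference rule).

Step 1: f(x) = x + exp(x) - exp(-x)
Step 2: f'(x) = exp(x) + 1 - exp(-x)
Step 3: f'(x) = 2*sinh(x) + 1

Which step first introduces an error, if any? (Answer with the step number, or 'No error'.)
Step 2

Step 2 is incorrect due to a sign flip.
The step shows: exp(x) + 1 - exp(-x)
The correct value should be: exp(x) + 1 + exp(-x)

Explanation: The sign of one term was flipped: the term exp(-x) was incorrectly written as -exp(-x)
The later steps are derived from this incorrect expression, so the error originates in Step 2.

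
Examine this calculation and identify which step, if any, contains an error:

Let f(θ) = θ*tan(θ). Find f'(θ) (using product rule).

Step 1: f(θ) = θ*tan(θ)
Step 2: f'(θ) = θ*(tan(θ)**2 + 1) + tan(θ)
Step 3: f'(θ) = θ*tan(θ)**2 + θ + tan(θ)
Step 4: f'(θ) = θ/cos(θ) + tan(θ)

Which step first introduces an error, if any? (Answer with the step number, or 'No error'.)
Step 4

Step 4 is incorrect due to a wrong exponent.
The step shows: θ/cos(θ) + tan(θ)
The correct value should be: θ/cos(θ)**2 + tan(θ)

Explanation: The exponent -2 on cos(θ) was incorrectly written as -1: the term θ/cos(θ)**2 was incorrectly written as θ/cos(θ)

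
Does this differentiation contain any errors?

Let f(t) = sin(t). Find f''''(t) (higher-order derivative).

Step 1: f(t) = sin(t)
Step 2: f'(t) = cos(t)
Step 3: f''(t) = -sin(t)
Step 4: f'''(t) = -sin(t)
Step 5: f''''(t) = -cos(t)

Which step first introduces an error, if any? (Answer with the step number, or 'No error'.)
Step 4

Step 4 is incorrect due to a wrong trig function.
The step shows: -sin(t)
The correct value should be: -cos(t)

Explanation: cos(t) was incorrectly written as sin(t): the term -cos(t) was incorrectly written as -sin(t)
The later steps are derived from this incorrect expression, so the error originates in Step 4.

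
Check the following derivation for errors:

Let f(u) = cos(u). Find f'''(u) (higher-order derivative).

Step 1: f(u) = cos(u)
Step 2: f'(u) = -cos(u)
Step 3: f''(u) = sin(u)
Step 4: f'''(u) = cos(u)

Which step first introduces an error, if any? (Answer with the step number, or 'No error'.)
Step 2

Step 2 is incorrect due to a wrong trig function.
The step shows: -cos(u)
The correct value should be: -sin(u)

Explanation: sin(u) was incorrectly written as cos(u): the term -sin(u) was incorrectly written as -cos(u)
The later steps are derived from this incorrect expression, so the error originates in Step 2.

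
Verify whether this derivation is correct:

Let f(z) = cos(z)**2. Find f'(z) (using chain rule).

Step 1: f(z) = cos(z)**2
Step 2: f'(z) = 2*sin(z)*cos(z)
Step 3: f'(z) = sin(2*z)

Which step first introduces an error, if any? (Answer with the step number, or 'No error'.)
Step 2

Step 2 is incorrect due to a sign flip.
The step shows: 2*sin(z)*cos(z)
The correct value should be: -2*sin(z)*cos(z)

Explanation: The sign of the whole expression was flipped: the term -2*sin(z)*cos(z) was incorrectly written as 2*sin(z)*cos(z)
The later steps are derived from this incorrect expression, so the error originates in Step 2.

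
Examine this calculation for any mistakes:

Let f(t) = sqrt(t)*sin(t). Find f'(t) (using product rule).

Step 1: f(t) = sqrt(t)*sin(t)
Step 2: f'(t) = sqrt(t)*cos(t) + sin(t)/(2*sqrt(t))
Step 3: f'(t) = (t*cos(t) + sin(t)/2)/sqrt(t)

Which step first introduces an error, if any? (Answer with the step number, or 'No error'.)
No error

All steps in this derivation are correct.
The final answer f'(t) = (t*cos(t) + sin(t)/2)/sqrt(t) is valid.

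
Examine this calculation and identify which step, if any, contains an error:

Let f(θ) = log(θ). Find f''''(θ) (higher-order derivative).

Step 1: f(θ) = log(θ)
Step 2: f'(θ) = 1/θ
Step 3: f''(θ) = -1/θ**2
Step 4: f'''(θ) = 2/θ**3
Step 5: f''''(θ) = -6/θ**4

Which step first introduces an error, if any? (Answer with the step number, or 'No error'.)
No error

All steps in this derivation are correct.
The final answer f''''(θ) = -6/θ**4 is valid.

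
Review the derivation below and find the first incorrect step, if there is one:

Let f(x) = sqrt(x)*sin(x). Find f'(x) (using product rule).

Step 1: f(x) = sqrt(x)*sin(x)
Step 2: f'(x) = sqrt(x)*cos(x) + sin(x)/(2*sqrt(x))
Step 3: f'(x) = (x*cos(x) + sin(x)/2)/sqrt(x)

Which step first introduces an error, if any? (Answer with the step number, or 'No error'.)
No error

All steps in this derivation are correct.
The final answer f'(x) = (x*cos(x) + sin(x)/2)/sqrt(x) is valid.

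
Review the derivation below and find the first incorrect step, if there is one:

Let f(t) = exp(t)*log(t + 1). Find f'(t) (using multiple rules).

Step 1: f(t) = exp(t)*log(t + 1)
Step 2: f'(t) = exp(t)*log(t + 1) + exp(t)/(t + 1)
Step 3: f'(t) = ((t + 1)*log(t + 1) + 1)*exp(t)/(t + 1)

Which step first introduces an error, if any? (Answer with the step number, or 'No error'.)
No error

All steps in this derivation are correct.
The final answer f'(t) = ((t + 1)*log(t + 1) + 1)*exp(t)/(t + 1) is valid.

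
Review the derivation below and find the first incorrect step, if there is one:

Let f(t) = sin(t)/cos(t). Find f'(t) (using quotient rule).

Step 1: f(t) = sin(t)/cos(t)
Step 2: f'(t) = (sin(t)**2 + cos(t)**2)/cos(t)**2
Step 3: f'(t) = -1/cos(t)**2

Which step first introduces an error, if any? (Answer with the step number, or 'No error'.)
Step 3

Step 3 is incorrect due to a sign flip.
The step shows: -1/cos(t)**2
The correct value should be: cos(t)**(-2)

Explanation: The sign of the whole expression was flipped: the term cos(t)**(-2) was incorrectly written as -1/cos(t)**2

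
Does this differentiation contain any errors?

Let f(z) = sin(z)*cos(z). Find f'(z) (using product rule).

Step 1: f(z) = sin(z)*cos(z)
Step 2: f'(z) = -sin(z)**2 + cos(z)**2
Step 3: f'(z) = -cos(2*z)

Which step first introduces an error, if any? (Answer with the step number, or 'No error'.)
Step 3

Step 3 is incorrect due to a sign flip.
The step shows: -cos(2*z)
The correct value should be: cos(2*z)

Explanation: The sign of the whole expression was flipped: the term cos(2*z) was incorrectly written as -cos(2*z)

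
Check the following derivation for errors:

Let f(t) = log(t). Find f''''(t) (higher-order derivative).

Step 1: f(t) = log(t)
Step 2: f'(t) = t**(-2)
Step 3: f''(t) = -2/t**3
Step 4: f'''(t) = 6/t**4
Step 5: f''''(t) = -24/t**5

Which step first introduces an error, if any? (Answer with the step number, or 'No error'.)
Step 2

Step 2 is incorrect due to a wrong exponent.
The step shows: t**(-2)
The correct value should be: 1/t

Explanation: The exponent -1 on t was incorrectly written as -2: the term 1/t was incorrectly written as t**(-2)
The later steps are derived from this incorrect expression, so the error originates in Step 2.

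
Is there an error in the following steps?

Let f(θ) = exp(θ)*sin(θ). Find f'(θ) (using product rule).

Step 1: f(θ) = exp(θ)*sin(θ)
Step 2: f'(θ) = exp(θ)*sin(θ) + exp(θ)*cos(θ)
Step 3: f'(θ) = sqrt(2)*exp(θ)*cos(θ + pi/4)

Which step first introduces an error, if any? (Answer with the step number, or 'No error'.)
Step 3

Step 3 is incorrect due to a wrong trig function.
The step shows: sqrt(2)*exp(θ)*cos(θ + pi/4)
The correct value should be: sqrt(2)*exp(θ)*sin(θ + pi/4)

Explanation: sin(θ + pi/4) was incorrectly written as cos(θ + pi/4): the term sqrt(2)*exp(θ)*sin(θ + pi/4) was incorrectly written as sqrt(2)*exp(θ)*cos(θ + pi/4)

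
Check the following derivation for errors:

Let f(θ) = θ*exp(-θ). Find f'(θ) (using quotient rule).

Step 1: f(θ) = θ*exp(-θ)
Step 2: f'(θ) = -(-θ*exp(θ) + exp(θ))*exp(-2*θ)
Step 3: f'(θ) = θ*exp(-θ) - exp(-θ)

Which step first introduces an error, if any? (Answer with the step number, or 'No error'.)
Step 2

Step 2 is incorrect due to a sign flip.
The step shows: -(-θ*exp(θ) + exp(θ))*exp(-2*θ)
The correct value should be: (-θ*exp(θ) + exp(θ))*exp(-2*θ)

Explanation: The sign of the whole expression was flipped: the term (-θ*exp(θ) + exp(θ))*exp(-2*θ) was incorrectly written as -(-θ*exp(θ) + exp(θ))*exp(-2*θ)
The later steps are derived from this incorrect expression, so the error originates in Step 2.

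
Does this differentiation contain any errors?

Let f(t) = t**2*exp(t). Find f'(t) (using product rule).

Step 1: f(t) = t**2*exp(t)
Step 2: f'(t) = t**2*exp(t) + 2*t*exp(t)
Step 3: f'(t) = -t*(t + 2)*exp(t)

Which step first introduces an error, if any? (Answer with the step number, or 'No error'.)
Step 3

Step 3 is incorrect due to a sign flip.
The step shows: -t*(t + 2)*exp(t)
The correct value should be: t*(t + 2)*exp(t)

Explanation: The sign of the whole expression was flipped: the term t*(t + 2)*exp(t) was incorrectly written as -t*(t + 2)*exp(t)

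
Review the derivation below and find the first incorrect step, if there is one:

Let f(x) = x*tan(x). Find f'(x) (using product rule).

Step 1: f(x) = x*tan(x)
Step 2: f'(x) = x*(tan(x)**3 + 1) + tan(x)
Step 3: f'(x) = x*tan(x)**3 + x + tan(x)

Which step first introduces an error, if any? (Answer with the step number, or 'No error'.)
Step 2

Step 2 is incorrect due to a wrong exponent.
The step shows: x*(tan(x)**3 + 1) + tan(x)
The correct value should be: x*(tan(x)**2 + 1) + tan(x)

Explanation: The exponent 2 on tan(x) was incorrectly written as 3: the term x*(tan(x)**2 + 1) was incorrectly written as x*(tan(x)**3 + 1)
The later steps are derived from this incorrect expression, so the error originates in Step 2.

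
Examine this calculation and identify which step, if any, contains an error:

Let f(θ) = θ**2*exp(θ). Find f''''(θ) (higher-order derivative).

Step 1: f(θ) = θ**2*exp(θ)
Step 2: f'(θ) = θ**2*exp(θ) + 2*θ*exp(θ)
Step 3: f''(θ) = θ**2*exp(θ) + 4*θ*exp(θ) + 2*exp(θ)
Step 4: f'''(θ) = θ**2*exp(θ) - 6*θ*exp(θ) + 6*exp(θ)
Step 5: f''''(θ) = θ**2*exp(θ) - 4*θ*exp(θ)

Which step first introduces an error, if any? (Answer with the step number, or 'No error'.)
Step 4

Step 4 is incorrect due to a sign flip.
The step shows: θ**2*exp(θ) - 6*θ*exp(θ) + 6*exp(θ)
The correct value should be: θ**2*exp(θ) + 6*θ*exp(θ) + 6*exp(θ)

Explanation: The sign of one term was flipped: the term 6*θ*exp(θ) was incorrectly written as -6*θ*exp(θ)
The later steps are derived from this incorrect expression, so the error originates in Step 4.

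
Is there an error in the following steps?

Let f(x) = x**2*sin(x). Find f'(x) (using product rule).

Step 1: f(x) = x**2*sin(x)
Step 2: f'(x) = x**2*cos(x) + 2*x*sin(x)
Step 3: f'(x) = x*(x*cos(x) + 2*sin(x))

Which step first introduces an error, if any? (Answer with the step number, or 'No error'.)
No error

All steps in this derivation are correct.
The final answer f'(x) = x*(x*cos(x) + 2*sin(x)) is valid.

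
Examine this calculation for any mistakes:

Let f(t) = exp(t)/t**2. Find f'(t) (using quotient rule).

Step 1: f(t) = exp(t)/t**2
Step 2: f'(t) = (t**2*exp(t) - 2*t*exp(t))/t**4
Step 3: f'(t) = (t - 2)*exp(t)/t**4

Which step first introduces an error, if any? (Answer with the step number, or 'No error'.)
Step 3

Step 3 is incorrect due to a wrong exponent.
The step shows: (t - 2)*exp(t)/t**4
The correct value should be: (t - 2)*exp(t)/t**3

Explanation: The exponent -3 on t was incorrectly written as -4: the term (t - 2)*exp(t)/t**3 was incorrectly written as (t - 2)*exp(t)/t**4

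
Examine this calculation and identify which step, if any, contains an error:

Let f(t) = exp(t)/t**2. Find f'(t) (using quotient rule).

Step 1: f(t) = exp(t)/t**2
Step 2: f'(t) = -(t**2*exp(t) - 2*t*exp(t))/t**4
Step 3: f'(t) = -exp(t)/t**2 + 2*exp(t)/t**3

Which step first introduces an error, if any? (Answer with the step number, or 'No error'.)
Step 2

Step 2 is incorrect due to a sign flip.
The step shows: -(t**2*exp(t) - 2*t*exp(t))/t**4
The correct value should be: (t**2*exp(t) - 2*t*exp(t))/t**4

Explanation: The sign of the whole expression was flipped: the term (t**2*exp(t) - 2*t*exp(t))/t**4 was incorrectly written as -(t**2*exp(t) - 2*t*exp(t))/t**4
The later steps are derived from this incorrect expression, so the error originates in Step 2.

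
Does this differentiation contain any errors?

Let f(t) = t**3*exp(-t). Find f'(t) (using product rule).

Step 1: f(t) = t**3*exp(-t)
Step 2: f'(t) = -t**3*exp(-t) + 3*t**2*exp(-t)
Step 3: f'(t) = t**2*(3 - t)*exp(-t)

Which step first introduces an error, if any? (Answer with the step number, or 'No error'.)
No error

All steps in this derivation are correct.
The final answer f'(t) = t**2*(3 - t)*exp(-t) is valid.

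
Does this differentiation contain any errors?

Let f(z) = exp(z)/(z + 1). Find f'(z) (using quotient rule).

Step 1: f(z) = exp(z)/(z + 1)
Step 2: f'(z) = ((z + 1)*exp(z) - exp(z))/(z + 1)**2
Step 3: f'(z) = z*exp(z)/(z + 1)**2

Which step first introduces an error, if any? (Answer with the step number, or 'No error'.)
No error

All steps in this derivation are correct.
The final answer f'(z) = z*exp(z)/(z + 1)**2 is valid.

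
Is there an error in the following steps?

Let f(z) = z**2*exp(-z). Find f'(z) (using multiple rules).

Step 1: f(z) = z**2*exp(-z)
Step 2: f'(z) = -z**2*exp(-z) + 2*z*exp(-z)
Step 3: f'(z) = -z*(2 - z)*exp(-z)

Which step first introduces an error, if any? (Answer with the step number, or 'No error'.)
Step 3

Step 3 is incorrect due to a sign flip.
The step shows: -z*(2 - z)*exp(-z)
The correct value should be: z*(2 - z)*exp(-z)

Explanation: The sign of the whole expression was flipped: the term z*(2 - z)*exp(-z) was incorrectly written as -z*(2 - z)*exp(-z)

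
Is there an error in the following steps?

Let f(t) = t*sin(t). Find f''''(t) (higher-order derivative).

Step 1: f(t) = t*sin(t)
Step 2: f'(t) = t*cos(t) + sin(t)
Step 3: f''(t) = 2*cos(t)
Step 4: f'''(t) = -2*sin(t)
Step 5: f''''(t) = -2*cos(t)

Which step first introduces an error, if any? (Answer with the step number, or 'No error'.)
Step 3

Step 3 is incorrect due to a dropped term.
The step shows: 2*cos(t)
The correct value should be: -t*sin(t) + 2*cos(t)

Explanation: A term was dropped: the term -t*sin(t) was incorrectly omitted
The later steps are derived from this incorrect expression, so the error originates in Step 3.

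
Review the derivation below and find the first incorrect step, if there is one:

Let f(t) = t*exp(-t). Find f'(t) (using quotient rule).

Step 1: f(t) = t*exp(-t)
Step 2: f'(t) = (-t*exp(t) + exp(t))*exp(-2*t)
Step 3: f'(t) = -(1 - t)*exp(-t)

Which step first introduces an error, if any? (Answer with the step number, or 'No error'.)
Step 3

Step 3 is incorrect due to a sign flip.
The step shows: -(1 - t)*exp(-t)
The correct value should be: (1 - t)*exp(-t)

Explanation: The sign of the whole expression was flipped: the term (1 - t)*exp(-t) was incorrectly written as -(1 - t)*exp(-t)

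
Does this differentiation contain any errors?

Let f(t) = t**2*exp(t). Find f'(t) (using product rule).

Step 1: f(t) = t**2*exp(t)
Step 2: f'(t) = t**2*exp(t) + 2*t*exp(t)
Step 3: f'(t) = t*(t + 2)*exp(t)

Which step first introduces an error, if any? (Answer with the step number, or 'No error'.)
No error

All steps in this derivation are correct.
The final answer f'(t) = t*(t + 2)*exp(t) is valid.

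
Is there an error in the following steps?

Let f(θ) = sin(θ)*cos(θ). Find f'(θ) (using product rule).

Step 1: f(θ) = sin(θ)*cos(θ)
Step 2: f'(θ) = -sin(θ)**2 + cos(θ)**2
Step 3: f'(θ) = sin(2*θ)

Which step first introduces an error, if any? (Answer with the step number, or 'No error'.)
Step 3

Step 3 is incorrect due to a wrong trig function.
The step shows: sin(2*θ)
The correct value should be: cos(2*θ)

Explanation: cos(2*θ) was incorrectly written as sin(2*θ): the term cos(2*θ) was incorrectly written as sin(2*θ)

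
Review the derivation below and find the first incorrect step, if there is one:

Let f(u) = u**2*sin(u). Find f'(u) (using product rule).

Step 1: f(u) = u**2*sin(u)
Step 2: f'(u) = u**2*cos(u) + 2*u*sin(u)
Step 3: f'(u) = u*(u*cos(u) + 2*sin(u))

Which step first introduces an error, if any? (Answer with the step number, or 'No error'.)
No error

All steps in this derivation are correct.
The final answer f'(u) = u*(u*cos(u) + 2*sin(u)) is valid.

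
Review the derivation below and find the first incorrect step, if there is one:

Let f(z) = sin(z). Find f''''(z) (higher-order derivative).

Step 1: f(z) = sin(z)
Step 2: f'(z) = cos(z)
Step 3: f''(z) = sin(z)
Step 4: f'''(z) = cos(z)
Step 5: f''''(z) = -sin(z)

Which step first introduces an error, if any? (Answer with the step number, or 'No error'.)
Step 3

Step 3 is incorrect due to a sign flip.
The step shows: sin(z)
The correct value should be: -sin(z)

Explanation: The sign of the whole expression was flipped: the term -sin(z) was incorrectly written as sin(z)
The later steps are derived from this incorrect expression, so the error originates in Step 3.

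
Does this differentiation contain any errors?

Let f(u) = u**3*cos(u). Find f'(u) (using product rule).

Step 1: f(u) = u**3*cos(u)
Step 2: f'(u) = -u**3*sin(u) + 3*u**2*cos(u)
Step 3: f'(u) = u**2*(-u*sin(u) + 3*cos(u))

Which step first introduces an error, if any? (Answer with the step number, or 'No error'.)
No error

All steps in this derivation are correct.
The final answer f'(u) = u**2*(-u*sin(u) + 3*cos(u)) is valid.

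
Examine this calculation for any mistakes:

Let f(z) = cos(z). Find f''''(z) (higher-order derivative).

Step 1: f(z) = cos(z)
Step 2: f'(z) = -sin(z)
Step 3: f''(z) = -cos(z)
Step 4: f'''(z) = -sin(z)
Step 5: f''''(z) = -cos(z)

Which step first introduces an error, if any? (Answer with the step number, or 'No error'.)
Step 4

Step 4 is incorrect due to a sign flip.
The step shows: -sin(z)
The correct value should be: sin(z)

Explanation: The sign of the whole expression was flipped: the term sin(z) was incorrectly written as -sin(z)
The later steps are derived from this incorrect expression, so the error originates in Step 4.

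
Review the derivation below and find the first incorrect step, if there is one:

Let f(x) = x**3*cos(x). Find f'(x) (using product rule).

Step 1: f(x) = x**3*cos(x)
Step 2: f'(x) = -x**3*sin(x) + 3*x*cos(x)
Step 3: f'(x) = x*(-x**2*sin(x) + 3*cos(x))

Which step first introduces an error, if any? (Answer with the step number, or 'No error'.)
Step 2

Step 2 is incorrect due to a wrong exponent.
The step shows: -x**3*sin(x) + 3*x*cos(x)
The correct value should be: -x**3*sin(x) + 3*x**2*cos(x)

Explanation: The exponent 2 on x was incorrectly written as 1: the term 3*x**2*cos(x) was incorrectly written as 3*x*cos(x)
The later steps are derived from this incorrect expression, so the error originates in Step 2.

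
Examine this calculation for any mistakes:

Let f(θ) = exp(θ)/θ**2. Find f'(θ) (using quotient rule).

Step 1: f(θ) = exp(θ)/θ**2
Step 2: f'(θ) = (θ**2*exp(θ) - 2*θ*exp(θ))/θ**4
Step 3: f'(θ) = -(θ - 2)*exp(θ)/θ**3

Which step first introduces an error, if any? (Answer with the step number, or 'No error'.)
Step 3

Step 3 is incorrect due to a sign flip.
The step shows: -(θ - 2)*exp(θ)/θ**3
The correct value should be: (θ - 2)*exp(θ)/θ**3

Explanation: The sign of the whole expression was flipped: the term (θ - 2)*exp(θ)/θ**3 was incorrectly written as -(θ - 2)*exp(θ)/θ**3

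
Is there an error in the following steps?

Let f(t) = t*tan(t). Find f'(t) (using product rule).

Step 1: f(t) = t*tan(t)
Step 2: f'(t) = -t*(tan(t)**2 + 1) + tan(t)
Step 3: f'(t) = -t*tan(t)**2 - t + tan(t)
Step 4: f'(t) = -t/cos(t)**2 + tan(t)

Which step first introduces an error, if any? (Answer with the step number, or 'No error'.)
Step 2

Step 2 is incorrect due to a sign flip.
The step shows: -t*(tan(t)**2 + 1) + tan(t)
The correct value should be: t*(tan(t)**2 + 1) + tan(t)

Explanation: The sign of one term was flipped: the term t*(tan(t)**2 + 1) was incorrectly written as -t*(tan(t)**2 + 1)
The later steps are derived from this incorrect expression, so the error originates in Step 2.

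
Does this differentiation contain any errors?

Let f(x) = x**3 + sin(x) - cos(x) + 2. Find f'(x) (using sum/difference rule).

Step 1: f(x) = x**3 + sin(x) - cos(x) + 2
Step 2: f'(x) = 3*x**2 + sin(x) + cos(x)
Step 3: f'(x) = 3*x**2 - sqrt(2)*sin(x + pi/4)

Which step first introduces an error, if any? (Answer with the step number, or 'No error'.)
Step 3

Step 3 is incorrect due to a sign flip.
The step shows: 3*x**2 - sqrt(2)*sin(x + pi/4)
The correct value should be: 3*x**2 + sqrt(2)*sin(x + pi/4)

Explanation: The sign of one term was flipped: the term sqrt(2)*sin(x + pi/4) was incorrectly written as -sqrt(2)*sin(x + pi/4)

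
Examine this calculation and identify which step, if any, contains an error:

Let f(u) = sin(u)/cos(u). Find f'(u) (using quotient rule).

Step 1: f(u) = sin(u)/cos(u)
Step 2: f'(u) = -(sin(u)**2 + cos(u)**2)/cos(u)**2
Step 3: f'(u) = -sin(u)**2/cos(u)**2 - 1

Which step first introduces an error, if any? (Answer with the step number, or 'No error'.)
Step 2

Step 2 is incorrect due to a sign flip.
The step shows: -(sin(u)**2 + cos(u)**2)/cos(u)**2
The correct value should be: (sin(u)**2 + cos(u)**2)/cos(u)**2

Explanation: The sign of the whole expression was flipped: the term (sin(u)**2 + cos(u)**2)/cos(u)**2 was incorrectly written as -(sin(u)**2 + cos(u)**2)/cos(u)**2
The later steps are derived from this incorrect expression, so the error originates in Step 2.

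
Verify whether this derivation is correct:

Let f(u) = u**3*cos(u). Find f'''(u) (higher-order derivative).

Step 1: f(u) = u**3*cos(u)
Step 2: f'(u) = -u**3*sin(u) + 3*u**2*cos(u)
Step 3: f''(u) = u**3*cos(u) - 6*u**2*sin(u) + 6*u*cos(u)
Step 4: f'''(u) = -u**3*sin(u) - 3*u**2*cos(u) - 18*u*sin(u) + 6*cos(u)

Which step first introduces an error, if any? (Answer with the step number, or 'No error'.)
Step 3

Step 3 is incorrect due to a sign flip.
The step shows: u**3*cos(u) - 6*u**2*sin(u) + 6*u*cos(u)
The correct value should be: -u**3*cos(u) - 6*u**2*sin(u) + 6*u*cos(u)

Explanation: The sign of one term was flipped: the term -u**3*cos(u) was incorrectly written as u**3*cos(u)
The later steps are derived from this incorrect expression, so the error originates in Step 3.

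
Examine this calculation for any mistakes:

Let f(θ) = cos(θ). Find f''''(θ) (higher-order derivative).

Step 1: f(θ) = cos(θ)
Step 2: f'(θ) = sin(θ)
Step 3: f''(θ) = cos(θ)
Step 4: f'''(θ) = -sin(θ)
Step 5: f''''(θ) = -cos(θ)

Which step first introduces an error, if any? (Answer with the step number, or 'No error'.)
Step 2

Step 2 is incorrect due to a sign flip.
The step shows: sin(θ)
The correct value should be: -sin(θ)

Explanation: The sign of the whole expression was flipped: the term -sin(θ) was incorrectly written as sin(θ)
The later steps are derived from this incorrect expression, so the error originates in Step 2.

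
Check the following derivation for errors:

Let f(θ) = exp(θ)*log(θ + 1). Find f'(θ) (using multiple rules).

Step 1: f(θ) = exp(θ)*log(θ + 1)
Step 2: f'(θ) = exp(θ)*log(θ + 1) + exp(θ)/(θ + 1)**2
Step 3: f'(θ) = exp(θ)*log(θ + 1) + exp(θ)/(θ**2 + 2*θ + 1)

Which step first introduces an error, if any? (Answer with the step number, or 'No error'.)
Step 2

Step 2 is incorrect due to a wrong exponent.
The step shows: exp(θ)*log(θ + 1) + exp(θ)/(θ + 1)**2
The correct value should be: exp(θ)*log(θ + 1) + exp(θ)/(θ + 1)

Explanation: The exponent -1 on θ + 1 was incorrectly written as -2: the term exp(θ)/(θ + 1) was incorrectly written as exp(θ)/(θ + 1)**2
The later steps are derived from this incorrect expression, so the error originates in Step 2.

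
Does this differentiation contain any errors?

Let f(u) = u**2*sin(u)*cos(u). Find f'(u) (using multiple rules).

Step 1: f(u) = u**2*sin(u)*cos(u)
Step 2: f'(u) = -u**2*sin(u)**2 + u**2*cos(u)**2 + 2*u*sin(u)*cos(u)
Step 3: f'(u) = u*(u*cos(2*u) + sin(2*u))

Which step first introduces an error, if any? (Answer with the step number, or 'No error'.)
No error

All steps in this derivation are correct.
The final answer f'(u) = u*(u*cos(2*u) + sin(2*u)) is valid.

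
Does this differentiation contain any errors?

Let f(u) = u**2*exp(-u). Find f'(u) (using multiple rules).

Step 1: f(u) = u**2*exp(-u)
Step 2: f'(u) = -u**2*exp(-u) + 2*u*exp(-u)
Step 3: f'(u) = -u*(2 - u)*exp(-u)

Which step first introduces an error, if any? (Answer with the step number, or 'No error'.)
Step 3

Step 3 is incorrect due to a sign flip.
The step shows: -u*(2 - u)*exp(-u)
The correct value should be: u*(2 - u)*exp(-u)

Explanation: The sign of the whole expression was flipped: the term u*(2 - u)*exp(-u) was incorrectly written as -u*(2 - u)*exp(-u)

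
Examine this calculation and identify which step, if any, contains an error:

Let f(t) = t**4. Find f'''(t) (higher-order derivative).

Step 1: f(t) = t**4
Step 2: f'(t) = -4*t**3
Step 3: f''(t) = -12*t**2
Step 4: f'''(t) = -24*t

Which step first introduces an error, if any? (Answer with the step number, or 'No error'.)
Step 2

Step 2 is incorrect due to a sign flip.
The step shows: -4*t**3
The correct value should be: 4*t**3

Explanation: The sign of the whole expression was flipped: the term 4*t**3 was incorrectly written as -4*t**3
The later steps are derived from this incorrect expression, so the error originates in Step 2.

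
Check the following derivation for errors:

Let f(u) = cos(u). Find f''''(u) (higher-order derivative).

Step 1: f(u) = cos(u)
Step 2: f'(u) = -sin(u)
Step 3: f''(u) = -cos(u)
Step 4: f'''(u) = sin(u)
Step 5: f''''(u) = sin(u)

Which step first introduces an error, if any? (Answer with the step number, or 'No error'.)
Step 5

Step 5 is incorrect due to a wrong trig function.
The step shows: sin(u)
The correct value should be: cos(u)

Explanation: cos(u) was incorrectly written as sin(u): the term cos(u) was incorrectly written as sin(u)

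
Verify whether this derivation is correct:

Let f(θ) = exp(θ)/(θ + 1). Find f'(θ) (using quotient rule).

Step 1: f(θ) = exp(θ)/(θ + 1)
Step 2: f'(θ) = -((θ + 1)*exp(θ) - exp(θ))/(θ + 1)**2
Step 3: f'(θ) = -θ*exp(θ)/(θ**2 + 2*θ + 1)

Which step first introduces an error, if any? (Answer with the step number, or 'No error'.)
Step 2

Step 2 is incorrect due to a sign flip.
The step shows: -((θ + 1)*exp(θ) - exp(θ))/(θ + 1)**2
The correct value should be: ((θ + 1)*exp(θ) - exp(θ))/(θ + 1)**2

Explanation: The sign of the whole expression was flipped: the term ((θ + 1)*exp(θ) - exp(θ))/(θ + 1)**2 was incorrectly written as -((θ + 1)*exp(θ) - exp(θ))/(θ + 1)**2
The later steps are derived from this incorrect expression, so the error originates in Step 2.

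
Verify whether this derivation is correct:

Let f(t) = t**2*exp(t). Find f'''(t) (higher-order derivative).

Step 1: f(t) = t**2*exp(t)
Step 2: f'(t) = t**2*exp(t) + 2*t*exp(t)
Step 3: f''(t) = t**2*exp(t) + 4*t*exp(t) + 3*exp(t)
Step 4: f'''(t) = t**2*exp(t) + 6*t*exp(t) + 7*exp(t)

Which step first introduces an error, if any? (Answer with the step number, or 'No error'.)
Step 3

Step 3 is incorrect due to a wrong coefficient.
The step shows: t**2*exp(t) + 4*t*exp(t) + 3*exp(t)
The correct value should be: t**2*exp(t) + 4*t*exp(t) + 2*exp(t)

Explanation: The coefficient 2 was incorrectly written as 3: the term 2*exp(t) was incorrectly written as 3*exp(t)
The later steps are derived from this incorrect expression, so the error originates in Step 3.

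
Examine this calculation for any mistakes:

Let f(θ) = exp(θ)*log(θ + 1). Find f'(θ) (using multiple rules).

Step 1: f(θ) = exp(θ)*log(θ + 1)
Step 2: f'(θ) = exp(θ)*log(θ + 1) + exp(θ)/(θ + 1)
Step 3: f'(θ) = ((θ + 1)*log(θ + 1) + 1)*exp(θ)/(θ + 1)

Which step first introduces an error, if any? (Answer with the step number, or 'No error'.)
No error

All steps in this derivation are correct.
The final answer f'(θ) = ((θ + 1)*log(θ + 1) + 1)*exp(θ)/(θ + 1) is valid.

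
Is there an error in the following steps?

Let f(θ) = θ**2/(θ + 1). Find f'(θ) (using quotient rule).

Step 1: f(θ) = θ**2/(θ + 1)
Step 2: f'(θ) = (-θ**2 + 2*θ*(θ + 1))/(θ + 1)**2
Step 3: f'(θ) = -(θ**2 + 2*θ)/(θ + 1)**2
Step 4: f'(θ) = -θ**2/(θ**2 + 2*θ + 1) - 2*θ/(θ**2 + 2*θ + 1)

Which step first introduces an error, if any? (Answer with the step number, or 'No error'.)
Step 3

Step 3 is incorrect due to a sign flip.
The step shows: -(θ**2 + 2*θ)/(θ + 1)**2
The correct value should be: (θ**2 + 2*θ)/(θ + 1)**2

Explanation: The sign of the whole expression was flipped: the term (θ**2 + 2*θ)/(θ + 1)**2 was incorrectly written as -(θ**2 + 2*θ)/(θ + 1)**2
The later steps are derived from this incorrect expression, so the error originates in Step 3.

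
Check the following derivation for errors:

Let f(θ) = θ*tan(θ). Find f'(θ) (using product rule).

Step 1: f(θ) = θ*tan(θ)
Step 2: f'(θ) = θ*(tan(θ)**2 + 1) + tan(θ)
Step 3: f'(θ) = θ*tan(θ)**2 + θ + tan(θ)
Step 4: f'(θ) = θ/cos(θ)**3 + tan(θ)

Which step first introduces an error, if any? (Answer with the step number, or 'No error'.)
Step 4

Step 4 is incorrect due to a wrong exponent.
The step shows: θ/cos(θ)**3 + tan(θ)
The correct value should be: θ/cos(θ)**2 + tan(θ)

Explanation: The exponent -2 on cos(θ) was incorrectly written as -3: the term θ/cos(θ)**2 was incorrectly written as θ/cos(θ)**3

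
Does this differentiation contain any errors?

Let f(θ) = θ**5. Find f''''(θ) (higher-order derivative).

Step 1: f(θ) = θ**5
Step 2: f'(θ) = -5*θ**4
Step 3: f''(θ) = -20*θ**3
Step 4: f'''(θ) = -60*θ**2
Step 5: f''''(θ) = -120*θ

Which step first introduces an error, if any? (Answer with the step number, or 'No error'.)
Step 2

Step 2 is incorrect due to a sign flip.
The step shows: -5*θ**4
The correct value should be: 5*θ**4

Explanation: The sign of the whole expression was flipped: the term 5*θ**4 was incorrectly written as -5*θ**4
The later steps are derived from this incorrect expression, so the error originates in Step 2.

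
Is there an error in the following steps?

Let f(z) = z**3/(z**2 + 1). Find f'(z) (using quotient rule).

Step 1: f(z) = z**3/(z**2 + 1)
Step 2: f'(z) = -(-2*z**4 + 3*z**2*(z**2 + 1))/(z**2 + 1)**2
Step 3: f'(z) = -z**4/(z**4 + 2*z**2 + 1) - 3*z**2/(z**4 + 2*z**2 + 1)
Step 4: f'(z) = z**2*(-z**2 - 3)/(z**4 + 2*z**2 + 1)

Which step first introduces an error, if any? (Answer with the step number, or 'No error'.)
Step 2

Step 2 is incorrect due to a sign flip.
The step shows: -(-2*z**4 + 3*z**2*(z**2 + 1))/(z**2 + 1)**2
The correct value should be: (-2*z**4 + 3*z**2*(z**2 + 1))/(z**2 + 1)**2

Explanation: The sign of the whole expression was flipped: the term (-2*z**4 + 3*z**2*(z**2 + 1))/(z**2 + 1)**2 was incorrectly written as -(-2*z**4 + 3*z**2*(z**2 + 1))/(z**2 + 1)**2
The later steps are derived from this incorrect expression, so the error originates in Step 2.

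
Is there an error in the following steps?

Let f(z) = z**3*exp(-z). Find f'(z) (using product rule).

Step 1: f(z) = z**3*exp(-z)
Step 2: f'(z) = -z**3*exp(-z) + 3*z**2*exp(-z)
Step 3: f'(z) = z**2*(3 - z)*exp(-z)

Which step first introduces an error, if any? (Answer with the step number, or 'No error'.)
No error

All steps in this derivation are correct.
The final answer f'(z) = z**2*(3 - z)*exp(-z) is valid.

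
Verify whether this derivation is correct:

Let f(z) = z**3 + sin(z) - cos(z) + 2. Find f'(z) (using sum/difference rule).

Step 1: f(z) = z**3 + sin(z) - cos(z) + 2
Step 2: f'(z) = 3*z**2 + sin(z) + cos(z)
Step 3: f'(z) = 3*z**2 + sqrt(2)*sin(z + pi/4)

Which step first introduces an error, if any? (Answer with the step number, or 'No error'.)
No error

All steps in this derivation are correct.
The final answer f'(z) = 3*z**2 + sqrt(2)*sin(z + pi/4) is valid.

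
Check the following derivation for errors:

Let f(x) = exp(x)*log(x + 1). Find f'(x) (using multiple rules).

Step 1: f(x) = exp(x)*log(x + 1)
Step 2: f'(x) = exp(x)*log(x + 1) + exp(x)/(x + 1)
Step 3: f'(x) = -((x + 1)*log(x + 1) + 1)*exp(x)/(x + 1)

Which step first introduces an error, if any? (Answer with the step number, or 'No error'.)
Step 3

Step 3 is incorrect due to a sign flip.
The step shows: -((x + 1)*log(x + 1) + 1)*exp(x)/(x + 1)
The correct value should be: ((x + 1)*log(x + 1) + 1)*exp(x)/(x + 1)

Explanation: The sign of the whole expression was flipped: the term ((x + 1)*log(x + 1) + 1)*exp(x)/(x + 1) was incorrectly written as -((x + 1)*log(x + 1) + 1)*exp(x)/(x + 1)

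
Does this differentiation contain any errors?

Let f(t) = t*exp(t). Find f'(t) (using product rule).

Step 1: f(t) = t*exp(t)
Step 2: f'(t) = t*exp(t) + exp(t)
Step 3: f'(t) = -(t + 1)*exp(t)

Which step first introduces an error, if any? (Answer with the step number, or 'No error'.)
Step 3

Step 3 is incorrect due to a sign flip.
The step shows: -(t + 1)*exp(t)
The correct value should be: (t + 1)*exp(t)

Explanation: The sign of the whole expression was flipped: the term (t + 1)*exp(t) was incorrectly written as -(t + 1)*exp(t)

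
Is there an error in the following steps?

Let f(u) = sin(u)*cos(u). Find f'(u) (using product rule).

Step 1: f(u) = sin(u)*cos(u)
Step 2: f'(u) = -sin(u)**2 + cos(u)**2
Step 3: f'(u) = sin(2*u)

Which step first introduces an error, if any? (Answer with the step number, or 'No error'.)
Step 3

Step 3 is incorrect due to a wrong trig function.
The step shows: sin(2*u)
The correct value should be: cos(2*u)

Explanation: cos(2*u) was incorrectly written as sin(2*u): the term cos(2*u) was incorrectly written as sin(2*u)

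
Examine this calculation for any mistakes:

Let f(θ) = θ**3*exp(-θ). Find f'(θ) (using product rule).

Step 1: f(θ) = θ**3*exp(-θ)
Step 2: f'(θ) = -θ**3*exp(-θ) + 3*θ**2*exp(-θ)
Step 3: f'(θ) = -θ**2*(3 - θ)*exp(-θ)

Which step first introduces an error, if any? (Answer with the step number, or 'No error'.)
Step 3

Step 3 is incorrect due to a sign flip.
The step shows: -θ**2*(3 - θ)*exp(-θ)
The correct value should be: θ**2*(3 - θ)*exp(-θ)

Explanation: The sign of the whole expression was flipped: the term θ**2*(3 - θ)*exp(-θ) was incorrectly written as -θ**2*(3 - θ)*exp(-θ)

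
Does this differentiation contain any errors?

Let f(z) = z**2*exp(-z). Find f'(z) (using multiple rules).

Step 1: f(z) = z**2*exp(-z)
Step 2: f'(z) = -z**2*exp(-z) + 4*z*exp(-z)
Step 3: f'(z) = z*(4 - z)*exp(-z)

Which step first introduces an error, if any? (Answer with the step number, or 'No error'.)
Step 2

Step 2 is incorrect due to a wrong coefficient.
The step shows: -z**2*exp(-z) + 4*z*exp(-z)
The correct value should be: -z**2*exp(-z) + 2*z*exp(-z)

Explanation: The coefficient 2 was incorrectly written as 4: the term 2*z*exp(-z) was incorrectly written as 4*z*exp(-z)
The later steps are derived from this incorrect expression, so the error originates in Step 2.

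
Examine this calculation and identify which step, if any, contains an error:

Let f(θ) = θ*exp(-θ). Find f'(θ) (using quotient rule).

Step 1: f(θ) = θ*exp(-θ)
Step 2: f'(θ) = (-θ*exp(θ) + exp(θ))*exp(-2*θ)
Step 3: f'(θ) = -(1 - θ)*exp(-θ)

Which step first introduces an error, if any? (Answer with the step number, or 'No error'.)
Step 3

Step 3 is incorrect due to a sign flip.
The step shows: -(1 - θ)*exp(-θ)
The correct value should be: (1 - θ)*exp(-θ)

Explanation: The sign of the whole expression was flipped: the term (1 - θ)*exp(-θ) was incorrectly written as -(1 - θ)*exp(-θ)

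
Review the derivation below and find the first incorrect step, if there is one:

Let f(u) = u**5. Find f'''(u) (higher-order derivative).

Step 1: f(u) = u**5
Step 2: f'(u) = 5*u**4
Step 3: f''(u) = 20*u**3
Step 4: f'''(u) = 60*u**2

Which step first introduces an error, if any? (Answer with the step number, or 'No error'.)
No error

All steps in this derivation are correct.
The final answer f'''(u) = 60*u**2 is valid.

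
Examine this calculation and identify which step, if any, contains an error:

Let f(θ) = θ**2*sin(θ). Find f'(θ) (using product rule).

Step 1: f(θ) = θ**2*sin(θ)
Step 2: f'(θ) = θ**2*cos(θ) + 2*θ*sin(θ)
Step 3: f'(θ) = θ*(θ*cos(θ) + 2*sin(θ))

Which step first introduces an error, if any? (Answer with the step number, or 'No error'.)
No error

All steps in this derivation are correct.
The final answer f'(θ) = θ*(θ*cos(θ) + 2*sin(θ)) is valid.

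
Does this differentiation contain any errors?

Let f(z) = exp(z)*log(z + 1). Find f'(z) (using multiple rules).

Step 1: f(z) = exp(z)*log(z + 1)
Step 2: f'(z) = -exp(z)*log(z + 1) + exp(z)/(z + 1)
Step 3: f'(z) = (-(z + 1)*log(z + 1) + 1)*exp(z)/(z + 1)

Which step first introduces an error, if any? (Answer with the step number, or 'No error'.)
Step 2

Step 2 is incorrect due to a sign flip.
The step shows: -exp(z)*log(z + 1) + exp(z)/(z + 1)
The correct value should be: exp(z)*log(z + 1) + exp(z)/(z + 1)

Explanation: The sign of one term was flipped: the term exp(z)*log(z + 1) was incorrectly written as -exp(z)*log(z + 1)
The later steps are derived from this incorrect expression, so the error originates in Step 2.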